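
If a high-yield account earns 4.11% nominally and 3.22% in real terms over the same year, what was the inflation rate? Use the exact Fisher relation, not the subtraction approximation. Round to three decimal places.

0.862%

From (1+r_nom) = (1+r_real)(1+π), we get 1+π = (1 + 4.11%)/(1 + 3.22%) = 1.0411/1.0322 ≈ 1.00862.
So π ≈ 0.8622%.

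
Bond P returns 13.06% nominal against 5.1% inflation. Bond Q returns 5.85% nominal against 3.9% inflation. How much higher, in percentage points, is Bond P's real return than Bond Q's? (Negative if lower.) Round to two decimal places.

Bond P real return: 1.1306/1.051 − 1 = 7.574%.
Bond Q real return: 1.0585/1.039 − 1 = 1.877%.
Difference: 7.574 − 1.877 = 5.697 pp.

5.70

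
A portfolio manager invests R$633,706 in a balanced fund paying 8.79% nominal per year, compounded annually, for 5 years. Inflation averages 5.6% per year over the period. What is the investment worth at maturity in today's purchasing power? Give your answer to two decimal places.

R$735,382.20

Nominal value at maturity: R$633,706 × (1 + 8.79%)^5 ≈ R$965,678.81.
Price-level factor over 5 years: (1 + 5.6%)^5 ≈ 1.3131658832.
The maturity value deflated by that factor is the answer in today's purchasing power.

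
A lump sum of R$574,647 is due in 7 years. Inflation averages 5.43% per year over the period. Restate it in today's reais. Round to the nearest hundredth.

R$396,873.13

Price-level factor over 7 years: (1 + 5.43%)^7 ≈ 1.4479362651.
Purchasing power today: R$574,647 divided by that factor.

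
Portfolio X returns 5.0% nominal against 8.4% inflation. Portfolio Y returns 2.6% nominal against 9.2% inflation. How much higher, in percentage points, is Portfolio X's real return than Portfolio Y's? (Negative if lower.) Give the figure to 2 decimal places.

2.91

Portfolio X real return: 1.050/1.084 − 1 = -3.137%.
Portfolio Y real return: 1.026/1.092 − 1 = -6.044%.
Difference: -3.137 − (-6.044) = 2.907 pp.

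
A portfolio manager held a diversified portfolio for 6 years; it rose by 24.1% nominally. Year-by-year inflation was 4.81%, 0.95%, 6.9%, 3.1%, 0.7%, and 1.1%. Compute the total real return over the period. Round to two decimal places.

4.53%

Cumulative inflation factor: 1.0481 × 1.0095 × 1.069 × 1.031 × 1.007 × 1.011 ≈ 1.18721.
Nominal growth factor: 1.24100. Real growth factor = 1.24100 / 1.18721 ≈ 1.04531.
Total real return ≈ 4.5312%.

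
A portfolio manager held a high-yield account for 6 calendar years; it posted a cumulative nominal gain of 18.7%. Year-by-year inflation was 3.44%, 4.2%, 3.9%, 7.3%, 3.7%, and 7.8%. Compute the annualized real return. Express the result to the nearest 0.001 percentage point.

Cumulative inflation factor: 1.0344 × 1.042 × 1.039 × 1.073 × 1.037 × 1.078 ≈ 1.34329.
Nominal growth factor: 1.18700. Real growth factor = 1.18700 / 1.34329 ≈ 0.88365.
Annualized: 0.88365^(1/6) − 1 ≈ -0.02040.

-2.040%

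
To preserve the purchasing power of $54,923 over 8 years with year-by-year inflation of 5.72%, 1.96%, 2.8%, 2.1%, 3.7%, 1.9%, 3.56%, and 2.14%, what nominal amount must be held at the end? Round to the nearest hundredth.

$69,454.59

Cumulative price-level factor: 1.0572 × 1.0196 × 1.028 × 1.021 × 1.037 × 1.019 × 1.0356 × 1.0214 ≈ 1.2645810621.
Multiplying $54,923 by the price-level factor gives the future nominal sum.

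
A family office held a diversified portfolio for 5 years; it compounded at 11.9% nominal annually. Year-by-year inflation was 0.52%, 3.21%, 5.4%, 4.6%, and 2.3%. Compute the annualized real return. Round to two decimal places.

8.44%

Cumulative inflation factor: 1.0052 × 1.0321 × 1.054 × 1.046 × 1.023 ≈ 1.17010.
Nominal growth factor: 1.75449. Real growth factor = 1.75449 / 1.17010 ≈ 1.49944.
Annualized: 1.49944^(1/5) − 1 ≈ 0.08439.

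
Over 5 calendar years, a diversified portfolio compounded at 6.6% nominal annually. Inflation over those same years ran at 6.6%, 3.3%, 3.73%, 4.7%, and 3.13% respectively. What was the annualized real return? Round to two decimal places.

2.22%

Cumulative inflation factor: 1.066 × 1.033 × 1.0373 × 1.047 × 1.0313 ≈ 1.23337.
Nominal growth factor: 1.37653. Real growth factor = 1.37653 / 1.23337 ≈ 1.11607.
Annualized: 1.11607^(1/5) − 1 ≈ 0.02221.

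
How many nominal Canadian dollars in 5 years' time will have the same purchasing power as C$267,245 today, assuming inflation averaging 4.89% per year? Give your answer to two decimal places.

Cumulative price-level factor: (1+4.89%)^5 ≈ 1.2696102707.
The nominal amount required is C$267,245 scaled up by that factor.

C$339,297.00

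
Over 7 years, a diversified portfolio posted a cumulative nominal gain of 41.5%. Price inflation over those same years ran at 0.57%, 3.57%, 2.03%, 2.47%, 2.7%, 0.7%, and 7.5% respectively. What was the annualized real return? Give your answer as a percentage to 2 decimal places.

2.25%

Cumulative inflation factor: 1.0057 × 1.0357 × 1.0203 × 1.0247 × 1.027 × 1.007 × 1.075 ≈ 1.21070.
Nominal growth factor: 1.41500. Real growth factor = 1.41500 / 1.21070 ≈ 1.16875.
Annualized: 1.16875^(1/7) − 1 ≈ 0.02253.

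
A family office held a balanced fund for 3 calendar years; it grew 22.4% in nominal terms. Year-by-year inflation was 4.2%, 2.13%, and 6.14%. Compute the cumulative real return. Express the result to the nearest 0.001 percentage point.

8.363%

Cumulative inflation factor: 1.042 × 1.0213 × 1.0614 ≈ 1.12954.
Nominal growth factor: 1.22400. Real growth factor = 1.22400 / 1.12954 ≈ 1.08363.
Total real return ≈ 8.3631%.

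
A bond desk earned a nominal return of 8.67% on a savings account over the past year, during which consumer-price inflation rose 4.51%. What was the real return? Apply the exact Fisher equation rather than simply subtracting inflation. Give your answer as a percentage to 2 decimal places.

Real return via the Fisher equation: (1 + 8.67%)/(1 + 4.51%) − 1 = 1.0867/1.0451 − 1 ≈ 0.03980.

3.98%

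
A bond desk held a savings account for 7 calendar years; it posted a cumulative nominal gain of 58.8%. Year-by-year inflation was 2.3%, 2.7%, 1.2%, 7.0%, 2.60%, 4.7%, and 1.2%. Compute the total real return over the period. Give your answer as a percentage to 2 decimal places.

Cumulative inflation factor: 1.023 × 1.027 × 1.012 × 1.070 × 1.0260 × 1.047 × 1.012 ≈ 1.23676.
Nominal growth factor: 1.58800. Real growth factor = 1.58800 / 1.23676 ≈ 1.28400.
Total real return ≈ 28.4002%.

28.40%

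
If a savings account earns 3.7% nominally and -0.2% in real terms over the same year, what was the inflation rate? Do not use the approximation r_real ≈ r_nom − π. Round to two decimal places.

3.91%

From (1+r_nom) = (1+r_real)(1+π), we get 1+π = (1 + 3.7%)/(1 − 0.2%) = 1.037/0.998 ≈ 1.03908.
So π ≈ 3.9078%.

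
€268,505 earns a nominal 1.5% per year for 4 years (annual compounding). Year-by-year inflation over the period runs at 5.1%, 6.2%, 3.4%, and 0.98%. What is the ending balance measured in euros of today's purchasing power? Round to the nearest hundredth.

Nominal value at maturity: €268,505 × (1 + 1.5%)^4 ≈ €284,981.42.
Price-level factor over 4 years: 1.051 × 1.062 × 1.034 × 1.0098 ≈ 1.1654218008.
Dividing the nominal maturity value by the price-level factor gives the value in today's money.

€244,530.71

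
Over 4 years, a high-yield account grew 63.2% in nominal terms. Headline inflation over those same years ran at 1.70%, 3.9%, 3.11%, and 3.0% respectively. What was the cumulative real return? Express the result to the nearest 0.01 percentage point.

Cumulative inflation factor: 1.0170 × 1.039 × 1.0311 × 1.030 ≈ 1.12221.
Nominal growth factor: 1.63200. Real growth factor = 1.63200 / 1.12221 ≈ 1.45427.
Total real return ≈ 45.4272%.

45.43%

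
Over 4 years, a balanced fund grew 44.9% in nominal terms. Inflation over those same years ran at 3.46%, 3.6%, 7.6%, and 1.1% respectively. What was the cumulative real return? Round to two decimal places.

24.27%

Cumulative inflation factor: 1.0346 × 1.036 × 1.076 × 1.011 ≈ 1.16599.
Nominal growth factor: 1.44900. Real growth factor = 1.44900 / 1.16599 ≈ 1.24272.
Total real return ≈ 24.2718%.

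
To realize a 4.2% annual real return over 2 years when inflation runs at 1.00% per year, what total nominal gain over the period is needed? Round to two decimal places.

10.76%

Required annual nominal rate: (1+4.2%)(1+1.00%) − 1 = 5.242%.
Cumulative over 2 years: (1 + 0.05242)^2 − 1 ≈ 0.10759.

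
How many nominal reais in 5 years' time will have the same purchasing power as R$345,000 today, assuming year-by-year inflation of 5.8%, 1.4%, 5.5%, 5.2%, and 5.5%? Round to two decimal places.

Cumulative price-level factor: 1.058 × 1.014 × 1.055 × 1.052 × 1.055 ≈ 1.2561580383.
The nominal amount required is R$345,000 scaled up by that factor.

R$433,374.52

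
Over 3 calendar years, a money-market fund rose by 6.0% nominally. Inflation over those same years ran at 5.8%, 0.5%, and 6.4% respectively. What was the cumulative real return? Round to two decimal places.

Cumulative inflation factor: 1.058 × 1.005 × 1.064 ≈ 1.13134.
Nominal growth factor: 1.06000. Real growth factor = 1.06000 / 1.13134 ≈ 0.93694.
Total real return ≈ -6.3058%.

-6.31%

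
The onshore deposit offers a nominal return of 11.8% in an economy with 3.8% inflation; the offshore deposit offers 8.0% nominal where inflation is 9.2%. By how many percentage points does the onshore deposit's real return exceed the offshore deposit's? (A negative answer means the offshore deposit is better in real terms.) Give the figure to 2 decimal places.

The onshore deposit real return: 1.118/1.038 − 1 = 7.707%.
The offshore deposit real return: 1.080/1.092 − 1 = -1.099%.
Difference: 7.707 − (-1.099) = 8.806 pp.

8.81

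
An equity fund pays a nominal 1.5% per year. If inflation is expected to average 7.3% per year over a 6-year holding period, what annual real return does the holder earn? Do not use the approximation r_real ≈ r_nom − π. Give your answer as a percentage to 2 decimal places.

-5.41%

With constant rates the annual real return is the same each year: (1+1.5%)/(1+7.3%) − 1 = -0.05405.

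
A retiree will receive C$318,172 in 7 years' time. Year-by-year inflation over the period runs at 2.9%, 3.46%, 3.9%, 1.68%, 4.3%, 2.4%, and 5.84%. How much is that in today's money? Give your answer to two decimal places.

C$250,258.55

Price-level factor over 7 years: 1.029 × 1.0346 × 1.039 × 1.0168 × 1.043 × 1.024 × 1.0584 ≈ 1.2713731348.
Purchasing power today: C$318,172 divided by that factor.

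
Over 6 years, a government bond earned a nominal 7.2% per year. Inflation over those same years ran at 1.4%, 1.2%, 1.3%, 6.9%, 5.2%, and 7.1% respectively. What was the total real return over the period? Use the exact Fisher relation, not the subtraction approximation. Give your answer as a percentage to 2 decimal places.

21.22%

Cumulative inflation factor: 1.014 × 1.012 × 1.013 × 1.069 × 1.052 × 1.071 ≈ 1.25202.
Nominal growth factor: 1.51764. Real growth factor = 1.51764 / 1.25202 ≈ 1.21215.
Total real return ≈ 21.2154%.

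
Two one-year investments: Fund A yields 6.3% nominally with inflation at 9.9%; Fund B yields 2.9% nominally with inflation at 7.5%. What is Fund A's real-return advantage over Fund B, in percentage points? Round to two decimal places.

1.00

Fund A real return: 1.063/1.099 − 1 = -3.276%.
Fund B real return: 1.029/1.075 − 1 = -4.279%.
Difference: -3.276 − (-4.279) = 1.003 pp.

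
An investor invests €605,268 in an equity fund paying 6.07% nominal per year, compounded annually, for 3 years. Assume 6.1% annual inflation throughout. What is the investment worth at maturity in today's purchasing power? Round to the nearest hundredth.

€604,754.72

Nominal value at maturity: €605,268 × (1 + 6.07%)^3 ≈ €722,312.98.
Price-level factor over 3 years: (1 + 6.1%)^3 = 1.194389981.
The maturity value deflated by that factor is the answer in today's purchasing power.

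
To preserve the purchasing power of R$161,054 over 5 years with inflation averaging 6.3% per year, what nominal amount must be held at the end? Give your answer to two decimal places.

R$218,593.80

Cumulative price-level factor: (1+6.3%)^5 ≈ 1.3572702272.
The nominal amount required is R$161,054 scaled up by that factor.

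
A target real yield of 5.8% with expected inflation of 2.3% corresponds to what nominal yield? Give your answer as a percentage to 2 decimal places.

8.23%

By the Fisher equation, 1 + r_nom = (1 + 5.8%)(1 + 2.3%) = 1.058 × 1.023 = 1.082334.
So r_nom = 8.2334%.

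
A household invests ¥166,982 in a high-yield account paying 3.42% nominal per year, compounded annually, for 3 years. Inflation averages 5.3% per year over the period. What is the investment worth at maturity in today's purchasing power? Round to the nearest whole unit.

¥158,197

Nominal value at maturity: ¥166,982 × (1 + 3.42%)^3 ≈ ¥184,707.
Price-level factor over 3 years: (1 + 5.3%)^3 = 1.167575877.
Dividing the nominal maturity value by the price-level factor gives the value in today's money.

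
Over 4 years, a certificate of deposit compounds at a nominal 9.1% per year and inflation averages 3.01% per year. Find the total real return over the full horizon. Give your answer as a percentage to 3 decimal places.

25.829%

The annual real rate is (1+9.1%)/(1+3.01%) − 1 = 5.9120%.
Compounded over 4 years: (1 + 0.059120)^4 − 1 ≈ 0.25829.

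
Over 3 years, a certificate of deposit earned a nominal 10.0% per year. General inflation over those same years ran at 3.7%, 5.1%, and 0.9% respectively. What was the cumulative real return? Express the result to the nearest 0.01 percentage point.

21.03%

Cumulative inflation factor: 1.037 × 1.051 × 1.009 ≈ 1.09970.
Nominal growth factor: 1.33100. Real growth factor = 1.33100 / 1.09970 ≈ 1.21033.
Total real return ≈ 21.0335%.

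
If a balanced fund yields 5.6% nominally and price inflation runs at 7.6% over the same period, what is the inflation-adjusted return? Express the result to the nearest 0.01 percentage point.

Real return via the Fisher equation: (1 + 5.6%)/(1 + 7.6%) − 1 = 1.056/1.076 − 1 ≈ -0.01859.

-1.86%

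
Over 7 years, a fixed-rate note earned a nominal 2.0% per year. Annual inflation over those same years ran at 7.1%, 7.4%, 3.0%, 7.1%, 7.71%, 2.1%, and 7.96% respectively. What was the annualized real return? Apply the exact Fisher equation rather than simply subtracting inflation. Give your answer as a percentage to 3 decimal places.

-3.800%

Cumulative inflation factor: 1.071 × 1.074 × 1.030 × 1.071 × 1.0771 × 1.021 × 1.0796 ≈ 1.50649.
Nominal growth factor: 1.14869. Real growth factor = 1.14869 / 1.50649 ≈ 0.76249.
Annualized: 0.76249^(1/7) − 1 ≈ -0.03800.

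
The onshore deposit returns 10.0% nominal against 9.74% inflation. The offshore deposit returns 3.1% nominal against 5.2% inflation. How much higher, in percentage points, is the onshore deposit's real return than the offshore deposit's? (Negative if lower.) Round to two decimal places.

2.23

The onshore deposit real return: 1.100/1.0974 − 1 = 0.237%.
The offshore deposit real return: 1.031/1.052 − 1 = -1.996%.
Difference: 0.237 − (-1.996) = 2.233 pp.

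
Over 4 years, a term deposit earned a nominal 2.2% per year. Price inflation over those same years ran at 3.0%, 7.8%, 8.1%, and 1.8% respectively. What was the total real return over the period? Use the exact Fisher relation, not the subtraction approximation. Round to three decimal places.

Cumulative inflation factor: 1.030 × 1.078 × 1.081 × 1.018 ≈ 1.22188.
Nominal growth factor: 1.09095. Real growth factor = 1.09095 / 1.22188 ≈ 0.89284.
Total real return ≈ -10.7159%.

-10.716%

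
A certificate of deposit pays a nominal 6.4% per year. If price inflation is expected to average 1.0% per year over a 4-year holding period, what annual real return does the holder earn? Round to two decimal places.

With constant rates the annual real return is the same each year: (1+6.4%)/(1+1.0%) − 1 = 0.05347.

5.35%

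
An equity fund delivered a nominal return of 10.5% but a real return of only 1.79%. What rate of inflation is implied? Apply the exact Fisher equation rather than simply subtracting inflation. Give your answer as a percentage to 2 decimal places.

8.56%

From (1+r_nom) = (1+r_real)(1+π), we get 1+π = (1 + 10.5%)/(1 + 1.79%) = 1.105/1.0179 ≈ 1.08557.
So π ≈ 8.5568%.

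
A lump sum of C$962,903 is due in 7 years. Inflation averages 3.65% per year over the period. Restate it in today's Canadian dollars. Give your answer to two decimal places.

Price-level factor over 7 years: (1 + 3.65%)^7 ≈ 1.2852426976.
Purchasing power today: C$962,903 divided by that factor.

C$749,199.35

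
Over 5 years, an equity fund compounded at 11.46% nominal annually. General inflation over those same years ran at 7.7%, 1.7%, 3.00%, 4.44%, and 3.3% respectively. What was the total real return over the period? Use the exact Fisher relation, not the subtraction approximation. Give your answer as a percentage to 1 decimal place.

Cumulative inflation factor: 1.077 × 1.017 × 1.0300 × 1.0444 × 1.033 ≈ 1.21714.
Nominal growth factor: 1.72026. Real growth factor = 1.72026 / 1.21714 ≈ 1.41336.
Total real return ≈ 41.3364%.

41.3%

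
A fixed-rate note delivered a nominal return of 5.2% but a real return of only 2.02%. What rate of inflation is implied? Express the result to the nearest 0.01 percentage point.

3.12%

From (1+r_nom) = (1+r_real)(1+π), we get 1+π = (1 + 5.2%)/(1 + 2.02%) = 1.052/1.0202 ≈ 1.03117.
So π ≈ 3.1170%.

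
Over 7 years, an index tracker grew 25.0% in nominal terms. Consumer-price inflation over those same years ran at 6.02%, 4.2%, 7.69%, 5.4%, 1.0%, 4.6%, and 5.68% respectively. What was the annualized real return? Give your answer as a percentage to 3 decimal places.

-1.606%

Cumulative inflation factor: 1.0602 × 1.042 × 1.0769 × 1.054 × 1.010 × 1.046 × 1.0568 ≈ 1.39997.
Nominal growth factor: 1.25000. Real growth factor = 1.25000 / 1.39997 ≈ 0.89288.
Annualized: 0.89288^(1/7) − 1 ≈ -0.01606.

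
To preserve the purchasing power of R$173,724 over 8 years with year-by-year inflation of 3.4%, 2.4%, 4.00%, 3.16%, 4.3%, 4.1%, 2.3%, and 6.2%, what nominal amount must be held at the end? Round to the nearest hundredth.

Cumulative price-level factor: 1.034 × 1.024 × 1.0400 × 1.0316 × 1.043 × 1.041 × 1.023 × 1.062 ≈ 1.3399862950.
The nominal amount required is R$173,724 scaled up by that factor.

R$232,787.78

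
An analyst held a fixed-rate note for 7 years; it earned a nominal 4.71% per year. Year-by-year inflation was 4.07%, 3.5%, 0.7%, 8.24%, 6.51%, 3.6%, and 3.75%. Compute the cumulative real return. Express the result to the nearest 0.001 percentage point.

2.682%

Cumulative inflation factor: 1.0407 × 1.035 × 1.007 × 1.0824 × 1.0651 × 1.036 × 1.0375 ≈ 1.34407.
Nominal growth factor: 1.38012. Real growth factor = 1.38012 / 1.34407 ≈ 1.02682.
Total real return ≈ 2.6823%.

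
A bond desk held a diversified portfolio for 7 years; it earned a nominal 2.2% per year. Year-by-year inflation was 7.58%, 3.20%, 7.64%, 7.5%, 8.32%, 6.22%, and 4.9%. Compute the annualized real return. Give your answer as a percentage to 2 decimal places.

-4.01%

Cumulative inflation factor: 1.0758 × 1.0320 × 1.0764 × 1.075 × 1.0832 × 1.0622 × 1.049 ≈ 1.55054.
Nominal growth factor: 1.16454. Real growth factor = 1.16454 / 1.55054 ≈ 0.75106.
Annualized: 0.75106^(1/7) − 1 ≈ -0.04007.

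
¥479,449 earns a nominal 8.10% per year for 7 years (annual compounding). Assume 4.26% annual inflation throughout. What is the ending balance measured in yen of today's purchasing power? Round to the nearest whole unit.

¥617,587

Nominal value at maturity: ¥479,449 × (1 + 8.10%)^7 ≈ ¥827,032.
Price-level factor over 7 years: (1 + 4.26%)^7 ≈ 1.3391340229.
The maturity value deflated by that factor is the answer in today's purchasing power.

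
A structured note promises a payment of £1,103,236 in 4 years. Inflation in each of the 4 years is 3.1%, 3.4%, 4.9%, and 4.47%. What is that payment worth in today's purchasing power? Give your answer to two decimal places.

Price-level factor over 4 years: 1.031 × 1.034 × 1.049 × 1.0447 ≈ 1.1682782379.
Purchasing power today: £1,103,236 divided by that factor.

£944,326.41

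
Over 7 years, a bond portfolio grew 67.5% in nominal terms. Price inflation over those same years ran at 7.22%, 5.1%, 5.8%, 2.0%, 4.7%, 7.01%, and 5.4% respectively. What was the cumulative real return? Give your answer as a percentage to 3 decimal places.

16.638%

Cumulative inflation factor: 1.0722 × 1.051 × 1.058 × 1.020 × 1.047 × 1.0701 × 1.054 ≈ 1.43607.
Nominal growth factor: 1.67500. Real growth factor = 1.67500 / 1.43607 ≈ 1.16638.
Total real return ≈ 16.6377%.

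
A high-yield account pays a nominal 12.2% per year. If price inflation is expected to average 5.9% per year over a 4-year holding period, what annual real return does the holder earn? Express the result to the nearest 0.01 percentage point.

With constant rates the annual real return is the same each year: (1+12.2%)/(1+5.9%) − 1 = 0.05949.

5.95%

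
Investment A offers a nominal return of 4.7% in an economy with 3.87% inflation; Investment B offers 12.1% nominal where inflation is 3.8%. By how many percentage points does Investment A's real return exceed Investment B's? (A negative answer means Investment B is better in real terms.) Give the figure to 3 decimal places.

-7.197

Investment A real return: 1.047/1.0387 − 1 = 0.7991%.
Investment B real return: 1.121/1.038 − 1 = 7.9961%.
Difference: 0.7991 − 7.9961 = -7.1970 pp.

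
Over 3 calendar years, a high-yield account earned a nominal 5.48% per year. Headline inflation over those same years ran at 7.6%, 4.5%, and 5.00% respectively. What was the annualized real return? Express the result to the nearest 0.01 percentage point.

-0.20%

Cumulative inflation factor: 1.076 × 1.045 × 1.0500 ≈ 1.18064.
Nominal growth factor: 1.17357. Real growth factor = 1.17357 / 1.18064 ≈ 0.99401.
Annualized: 0.99401^(1/3) − 1 ≈ -0.00200.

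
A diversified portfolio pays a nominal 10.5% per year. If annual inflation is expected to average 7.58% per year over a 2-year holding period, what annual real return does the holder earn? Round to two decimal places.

With constant rates the annual real return is the same each year: (1+10.5%)/(1+7.58%) − 1 = 0.02714.

2.71%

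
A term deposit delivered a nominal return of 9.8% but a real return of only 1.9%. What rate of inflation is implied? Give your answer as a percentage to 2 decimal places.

From (1+r_nom) = (1+r_real)(1+π), we get 1+π = (1 + 9.8%)/(1 + 1.9%) = 1.098/1.019 ≈ 1.07753.
So π ≈ 7.7527%.

7.75%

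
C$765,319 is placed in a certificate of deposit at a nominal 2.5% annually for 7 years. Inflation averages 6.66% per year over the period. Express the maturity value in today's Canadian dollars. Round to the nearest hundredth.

C$579,293.29

Nominal value at maturity: C$765,319 × (1 + 2.5%)^7 ≈ C$909,723.79.
Price-level factor over 7 years: (1 + 6.66%)^7 ≈ 1.5704027801.
The maturity value deflated by that factor is the answer in today's purchasing power.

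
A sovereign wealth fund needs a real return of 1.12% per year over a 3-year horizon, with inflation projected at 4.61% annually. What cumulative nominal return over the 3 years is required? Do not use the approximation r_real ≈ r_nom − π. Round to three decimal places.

18.367%

Required annual nominal rate: (1+1.12%)(1+4.61%) − 1 = 5.781632%.
Cumulative over 3 years: (1 + 0.05781632)^3 − 1 ≈ 0.18367.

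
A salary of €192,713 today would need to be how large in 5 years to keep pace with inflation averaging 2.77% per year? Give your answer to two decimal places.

Cumulative price-level factor: (1+2.77%)^5 ≈ 1.1463883993.
The nominal amount required is €192,713 scaled up by that factor.

€220,923.95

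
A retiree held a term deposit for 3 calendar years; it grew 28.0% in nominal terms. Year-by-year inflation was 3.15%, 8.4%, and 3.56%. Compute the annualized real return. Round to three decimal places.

3.397%

Cumulative inflation factor: 1.0315 × 1.084 × 1.0356 ≈ 1.15795.
Nominal growth factor: 1.28000. Real growth factor = 1.28000 / 1.15795 ≈ 1.10540.
Annualized: 1.10540^(1/3) − 1 ≈ 0.03397.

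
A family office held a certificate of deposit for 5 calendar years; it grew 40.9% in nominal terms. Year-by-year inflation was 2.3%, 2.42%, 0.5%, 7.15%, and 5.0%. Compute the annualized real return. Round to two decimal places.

Cumulative inflation factor: 1.023 × 1.0242 × 1.005 × 1.0715 × 1.050 ≈ 1.18470.
Nominal growth factor: 1.40900. Real growth factor = 1.40900 / 1.18470 ≈ 1.18933.
Annualized: 1.18933^(1/5) − 1 ≈ 0.03529.

3.53%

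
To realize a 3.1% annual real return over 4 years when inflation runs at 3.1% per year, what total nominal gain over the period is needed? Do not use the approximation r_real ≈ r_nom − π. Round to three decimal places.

Required annual nominal rate: (1+3.1%)(1+3.1%) − 1 = 6.2961%.
Cumulative over 4 years: (1 + 0.062961)^4 − 1 ≈ 0.27664.

27.664%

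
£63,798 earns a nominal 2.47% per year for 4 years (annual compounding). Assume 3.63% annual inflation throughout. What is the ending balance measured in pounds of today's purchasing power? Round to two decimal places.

Nominal value at maturity: £63,798 × (1 + 2.47%)^4 ≈ £70,338.65.
Price-level factor over 4 years: (1 + 3.63%)^4 ≈ 1.1532992049.
The maturity value deflated by that factor is the answer in today's purchasing power.

£60,989.07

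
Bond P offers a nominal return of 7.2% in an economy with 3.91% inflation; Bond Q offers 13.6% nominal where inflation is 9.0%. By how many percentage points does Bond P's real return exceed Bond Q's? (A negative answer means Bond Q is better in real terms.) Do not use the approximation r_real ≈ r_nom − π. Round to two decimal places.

Bond P real return: 1.072/1.0391 − 1 = 3.166%.
Bond Q real return: 1.136/1.090 − 1 = 4.220%.
Difference: 3.166 − 4.220 = -1.054 pp.

-1.05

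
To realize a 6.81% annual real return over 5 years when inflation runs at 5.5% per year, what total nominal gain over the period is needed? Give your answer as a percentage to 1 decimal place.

81.7%

Required annual nominal rate: (1+6.81%)(1+5.5%) − 1 = 12.68455%.
Cumulative over 5 years: (1 + 0.1268455)^5 − 1 ≈ 0.81686.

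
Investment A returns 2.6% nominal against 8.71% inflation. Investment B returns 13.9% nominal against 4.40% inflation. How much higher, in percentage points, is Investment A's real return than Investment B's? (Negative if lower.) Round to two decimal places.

Investment A real return: 1.026/1.0871 − 1 = -5.620%.
Investment B real return: 1.139/1.0440 − 1 = 9.100%.
Difference: -5.620 − 9.100 = -14.720 pp.

-14.72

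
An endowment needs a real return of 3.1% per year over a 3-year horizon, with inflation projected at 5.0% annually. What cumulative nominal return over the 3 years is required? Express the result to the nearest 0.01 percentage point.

Required annual nominal rate: (1+3.1%)(1+5.0%) − 1 = 8.255%.
Cumulative over 3 years: (1 + 0.08255)^3 − 1 ≈ 0.26866.

26.87%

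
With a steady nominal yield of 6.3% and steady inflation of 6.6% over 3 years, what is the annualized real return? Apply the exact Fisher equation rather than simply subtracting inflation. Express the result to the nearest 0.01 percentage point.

With constant rates the annual real return is the same each year: (1+6.3%)/(1+6.6%) − 1 = -0.00281.

-0.28%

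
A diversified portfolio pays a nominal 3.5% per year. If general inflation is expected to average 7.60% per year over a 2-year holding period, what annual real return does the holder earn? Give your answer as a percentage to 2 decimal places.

With constant rates the annual real return is the same each year: (1+3.5%)/(1+7.60%) − 1 = -0.03810.

-3.81%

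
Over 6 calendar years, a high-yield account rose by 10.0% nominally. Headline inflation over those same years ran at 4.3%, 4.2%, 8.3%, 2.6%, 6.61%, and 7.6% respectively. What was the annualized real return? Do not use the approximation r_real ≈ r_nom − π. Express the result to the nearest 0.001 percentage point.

Cumulative inflation factor: 1.043 × 1.042 × 1.083 × 1.026 × 1.0661 × 1.076 ≈ 1.38528.
Nominal growth factor: 1.10000. Real growth factor = 1.10000 / 1.38528 ≈ 0.79406.
Annualized: 0.79406^(1/6) − 1 ≈ -0.03770.

-3.770%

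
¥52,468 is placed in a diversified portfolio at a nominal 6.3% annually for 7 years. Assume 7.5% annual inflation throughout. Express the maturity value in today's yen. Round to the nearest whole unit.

¥48,503

Nominal value at maturity: ¥52,468 × (1 + 6.3%)^7 ≈ ¥80,469.
Price-level factor over 7 years: (1 + 7.5%)^7 ≈ 1.6590491401.
The maturity value deflated by that factor is the answer in today's purchasing power.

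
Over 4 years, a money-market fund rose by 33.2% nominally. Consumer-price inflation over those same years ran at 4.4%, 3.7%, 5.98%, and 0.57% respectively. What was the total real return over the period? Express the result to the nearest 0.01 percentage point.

Cumulative inflation factor: 1.044 × 1.037 × 1.0598 × 1.0057 ≈ 1.15391.
Nominal growth factor: 1.33200. Real growth factor = 1.33200 / 1.15391 ≈ 1.15434.
Total real return ≈ 15.4337%.

15.43%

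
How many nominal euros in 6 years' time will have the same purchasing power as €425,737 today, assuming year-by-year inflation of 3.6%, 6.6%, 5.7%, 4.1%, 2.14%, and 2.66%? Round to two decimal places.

€542,476.82

Cumulative price-level factor: 1.036 × 1.066 × 1.057 × 1.041 × 1.0214 × 1.0266 ≈ 1.2742064242.
Multiplying €425,737 by the price-level factor gives the future nominal sum.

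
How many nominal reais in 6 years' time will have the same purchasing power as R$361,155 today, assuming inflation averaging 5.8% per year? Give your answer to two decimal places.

R$506,532.88

Cumulative price-level factor: (1+5.8%)^6 ≈ 1.4025359636.
The nominal amount required is R$361,155 scaled up by that factor.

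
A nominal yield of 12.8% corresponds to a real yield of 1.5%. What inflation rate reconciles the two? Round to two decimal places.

From (1+r_nom) = (1+r_real)(1+π), we get 1+π = (1 + 12.8%)/(1 + 1.5%) = 1.128/1.015 ≈ 1.11133.
So π ≈ 11.1330%.

11.13%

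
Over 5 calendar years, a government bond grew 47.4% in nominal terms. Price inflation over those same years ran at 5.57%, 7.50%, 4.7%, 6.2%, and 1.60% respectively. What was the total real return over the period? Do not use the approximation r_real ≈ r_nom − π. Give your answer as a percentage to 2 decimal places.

14.97%

Cumulative inflation factor: 1.0557 × 1.0750 × 1.047 × 1.062 × 1.0160 ≈ 1.28208.
Nominal growth factor: 1.47400. Real growth factor = 1.47400 / 1.28208 ≈ 1.14970.
Total real return ≈ 14.9698%.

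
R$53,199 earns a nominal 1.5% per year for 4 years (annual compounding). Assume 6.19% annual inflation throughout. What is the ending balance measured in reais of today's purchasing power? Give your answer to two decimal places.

Nominal value at maturity: R$53,199 × (1 + 1.5%)^4 ≈ R$56,463.48.
Price-level factor over 4 years: (1 + 6.19%)^4 ≈ 1.2715530479.
The maturity value deflated by that factor is the answer in today's purchasing power.

R$44,405.13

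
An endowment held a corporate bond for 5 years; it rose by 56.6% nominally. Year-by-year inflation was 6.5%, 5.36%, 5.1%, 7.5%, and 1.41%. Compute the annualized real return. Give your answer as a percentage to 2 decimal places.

Cumulative inflation factor: 1.065 × 1.0536 × 1.051 × 1.075 × 1.0141 ≈ 1.28563.
Nominal growth factor: 1.56600. Real growth factor = 1.56600 / 1.28563 ≈ 1.21808.
Annualized: 1.21808^(1/5) − 1 ≈ 0.04024.

4.02%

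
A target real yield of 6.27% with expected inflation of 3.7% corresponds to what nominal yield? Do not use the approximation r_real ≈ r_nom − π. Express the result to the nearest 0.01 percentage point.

By the Fisher equation, 1 + r_nom = (1 + 6.27%)(1 + 3.7%) = 1.0627 × 1.037 = 1.1020199.
So r_nom = 10.20199%.

10.20%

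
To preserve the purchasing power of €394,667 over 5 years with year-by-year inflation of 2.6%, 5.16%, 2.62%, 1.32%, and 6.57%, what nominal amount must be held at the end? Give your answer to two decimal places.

Cumulative price-level factor: 1.026 × 1.0516 × 1.0262 × 1.0132 × 1.0657 ≈ 1.1955289453.
The nominal amount required is €394,667 scaled up by that factor.

€471,835.82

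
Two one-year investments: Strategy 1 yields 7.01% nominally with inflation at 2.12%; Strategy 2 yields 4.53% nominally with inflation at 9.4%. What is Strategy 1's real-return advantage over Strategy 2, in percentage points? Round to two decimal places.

Strategy 1 real return: 1.0701/1.0212 − 1 = 4.788%.
Strategy 2 real return: 1.0453/1.094 − 1 = -4.452%.
Difference: 4.788 − (-4.452) = 9.240 pp.

9.24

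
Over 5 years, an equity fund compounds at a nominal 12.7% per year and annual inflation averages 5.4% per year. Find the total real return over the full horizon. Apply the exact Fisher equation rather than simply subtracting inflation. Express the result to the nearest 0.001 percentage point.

39.771%

The annual real rate is (1+12.7%)/(1+5.4%) − 1 = 6.9260%.
Compounded over 5 years: (1 + 0.069260)^5 − 1 ≈ 0.39771.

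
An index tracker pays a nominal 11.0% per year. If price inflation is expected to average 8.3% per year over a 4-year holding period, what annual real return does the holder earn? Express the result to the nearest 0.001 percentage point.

2.493%

With constant rates the annual real return is the same each year: (1+11.0%)/(1+8.3%) − 1 = 0.02493.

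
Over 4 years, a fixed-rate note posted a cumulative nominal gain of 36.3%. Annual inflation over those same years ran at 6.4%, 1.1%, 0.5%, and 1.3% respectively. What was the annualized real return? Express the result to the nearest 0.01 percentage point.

Cumulative inflation factor: 1.064 × 1.011 × 1.005 × 1.013 ≈ 1.09514.
Nominal growth factor: 1.36300. Real growth factor = 1.36300 / 1.09514 ≈ 1.24459.
Annualized: 1.24459^(1/4) − 1 ≈ 0.05623.

5.62%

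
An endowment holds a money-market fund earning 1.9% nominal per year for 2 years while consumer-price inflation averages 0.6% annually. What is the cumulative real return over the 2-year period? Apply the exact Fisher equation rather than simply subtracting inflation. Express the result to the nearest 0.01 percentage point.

The annual real rate is (1+1.9%)/(1+0.6%) − 1 = 1.2922%.
Compounded over 2 years: (1 + 0.012922)^2 − 1 ≈ 0.02601.

2.60%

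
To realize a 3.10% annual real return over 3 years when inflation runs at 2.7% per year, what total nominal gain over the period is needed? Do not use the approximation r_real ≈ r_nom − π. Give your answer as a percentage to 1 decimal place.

Required annual nominal rate: (1+3.10%)(1+2.7%) − 1 = 5.8837%.
Cumulative over 3 years: (1 + 0.058837)^3 − 1 ≈ 0.18710.

18.7%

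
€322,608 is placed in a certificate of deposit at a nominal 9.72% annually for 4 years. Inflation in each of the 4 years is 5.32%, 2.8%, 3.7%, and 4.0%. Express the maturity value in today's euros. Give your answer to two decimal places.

Nominal value at maturity: €322,608 × (1 + 9.72%)^4 ≈ €467,539.52.
Price-level factor over 4 years: 1.0532 × 1.028 × 1.037 × 1.040 ≈ 1.1676590798.
The maturity value deflated by that factor is the answer in today's purchasing power.

€400,407.56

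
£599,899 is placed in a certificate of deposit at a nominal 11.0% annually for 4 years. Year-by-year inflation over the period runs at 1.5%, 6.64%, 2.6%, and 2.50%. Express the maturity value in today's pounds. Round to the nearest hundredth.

£800,041.74

Nominal value at maturity: £599,899 × (1 + 11.0%)^4 ≈ £910,688.92.
Price-level factor over 4 years: 1.015 × 1.0664 × 1.026 × 1.0250 = 1.1383017534.
The maturity value deflated by that factor is the answer in today's purchasing power.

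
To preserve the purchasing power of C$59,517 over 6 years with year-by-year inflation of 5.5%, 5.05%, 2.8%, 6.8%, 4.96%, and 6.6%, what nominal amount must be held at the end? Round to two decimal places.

Cumulative price-level factor: 1.055 × 1.0505 × 1.028 × 1.068 × 1.0496 × 1.066 ≈ 1.3614255928.
The nominal amount required is C$59,517 scaled up by that factor.

C$81,027.97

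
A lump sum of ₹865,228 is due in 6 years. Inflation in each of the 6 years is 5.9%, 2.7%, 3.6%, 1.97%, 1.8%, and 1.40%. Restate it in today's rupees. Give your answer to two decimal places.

Price-level factor over 6 years: 1.059 × 1.027 × 1.036 × 1.0197 × 1.018 × 1.0140 ≈ 1.1859989688.
Purchasing power today: ₹865,228 divided by that factor.

₹729,535.20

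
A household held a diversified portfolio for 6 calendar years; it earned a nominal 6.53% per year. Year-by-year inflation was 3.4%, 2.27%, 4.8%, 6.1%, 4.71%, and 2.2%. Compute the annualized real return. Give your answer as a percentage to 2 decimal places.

Cumulative inflation factor: 1.034 × 1.0227 × 1.048 × 1.061 × 1.0471 × 1.022 ≈ 1.25830.
Nominal growth factor: 1.46161. Real growth factor = 1.46161 / 1.25830 ≈ 1.16157.
Annualized: 1.16157^(1/6) − 1 ≈ 0.02528.

2.53%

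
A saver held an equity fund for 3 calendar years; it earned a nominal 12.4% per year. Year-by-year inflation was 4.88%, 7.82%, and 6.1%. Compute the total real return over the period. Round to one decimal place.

Cumulative inflation factor: 1.0488 × 1.0782 × 1.061 ≈ 1.19980.
Nominal growth factor: 1.42003. Real growth factor = 1.42003 / 1.19980 ≈ 1.18356.
Total real return ≈ 18.3563%.

18.4%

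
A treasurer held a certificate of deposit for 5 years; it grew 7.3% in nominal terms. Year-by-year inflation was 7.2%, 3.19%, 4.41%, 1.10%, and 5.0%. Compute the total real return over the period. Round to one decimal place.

-12.5%

Cumulative inflation factor: 1.072 × 1.0319 × 1.0441 × 1.0110 × 1.050 ≈ 1.22607.
Nominal growth factor: 1.07300. Real growth factor = 1.07300 / 1.22607 ≈ 0.87515.
Total real return ≈ -12.4845%.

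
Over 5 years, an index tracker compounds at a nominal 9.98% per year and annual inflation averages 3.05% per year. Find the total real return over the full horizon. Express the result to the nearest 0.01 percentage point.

The annual real rate is (1+9.98%)/(1+3.05%) − 1 = 6.7249%.
Compounded over 5 years: (1 + 0.067249)^5 − 1 ≈ 0.38461.

38.46%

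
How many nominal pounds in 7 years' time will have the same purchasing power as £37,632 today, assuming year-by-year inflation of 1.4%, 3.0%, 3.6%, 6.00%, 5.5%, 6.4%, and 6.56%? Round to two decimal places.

Cumulative price-level factor: 1.014 × 1.030 × 1.036 × 1.0600 × 1.055 × 1.064 × 1.0656 ≈ 1.3719209870.
Multiplying £37,632 by the price-level factor gives the future nominal sum.

£51,628.13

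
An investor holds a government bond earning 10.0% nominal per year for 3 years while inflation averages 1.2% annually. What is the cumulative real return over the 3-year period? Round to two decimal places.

The annual real rate is (1+10.0%)/(1+1.2%) − 1 = 8.6957%.
Compounded over 3 years: (1 + 0.086957)^3 − 1 ≈ 0.28421.

28.42%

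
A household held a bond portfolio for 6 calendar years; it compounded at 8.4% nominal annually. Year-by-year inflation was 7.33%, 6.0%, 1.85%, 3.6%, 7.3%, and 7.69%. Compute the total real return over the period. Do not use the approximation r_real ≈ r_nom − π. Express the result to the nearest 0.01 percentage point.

16.96%

Cumulative inflation factor: 1.0733 × 1.060 × 1.0185 × 1.036 × 1.073 × 1.0769 ≈ 1.38715.
Nominal growth factor: 1.62247. Real growth factor = 1.62247 / 1.38715 ≈ 1.16964.
Total real return ≈ 16.9642%.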